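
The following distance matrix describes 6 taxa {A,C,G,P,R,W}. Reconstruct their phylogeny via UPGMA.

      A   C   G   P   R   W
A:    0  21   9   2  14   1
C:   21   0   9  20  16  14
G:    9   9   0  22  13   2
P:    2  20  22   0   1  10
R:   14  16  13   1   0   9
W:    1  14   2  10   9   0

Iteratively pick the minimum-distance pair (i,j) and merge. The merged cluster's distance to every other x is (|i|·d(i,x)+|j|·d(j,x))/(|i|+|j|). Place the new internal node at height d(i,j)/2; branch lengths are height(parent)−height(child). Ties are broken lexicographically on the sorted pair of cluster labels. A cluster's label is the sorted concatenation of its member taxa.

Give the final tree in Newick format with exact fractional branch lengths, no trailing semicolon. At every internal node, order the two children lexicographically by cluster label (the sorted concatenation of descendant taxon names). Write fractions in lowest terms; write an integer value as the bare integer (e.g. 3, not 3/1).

((((A:1/2,W:1/2):9/4,G:11/4):37/12,(P:1/2,R:1/2):16/3):13/6,C:8)

step 1: merge (A,W) at d=1; branch lengths A→1/2, W→1/2; new cluster AW
  updated: d(AW,C)=35/2, d(AW,G)=11/2, d(AW,P)=6, d(AW,R)=23/2
step 2: merge (P,R) at d=1; branch lengths P→1/2, R→1/2; new cluster PR
  updated: d(AW,PR)=35/4, d(C,PR)=18, d(G,PR)=35/2
step 3: merge (AW,G) at d=11/2; branch lengths AW→9/4, G→11/4; new cluster AGW
  updated: d(AGW,C)=44/3, d(AGW,PR)=35/3
step 4: merge (AGW,PR) at d=35/3; branch lengths AGW→37/12, PR→16/3; new cluster AGPRW
  updated: d(AGPRW,C)=16
step 5: merge (AGPRW,C) at d=16; branch lengths AGPRW→13/6, C→8; new cluster ACGPRW
final tree: ((((A:1/2,W:1/2):9/4,G:11/4):37/12,(P:1/2,R:1/2):16/3):13/6,C:8)
total length: 307/12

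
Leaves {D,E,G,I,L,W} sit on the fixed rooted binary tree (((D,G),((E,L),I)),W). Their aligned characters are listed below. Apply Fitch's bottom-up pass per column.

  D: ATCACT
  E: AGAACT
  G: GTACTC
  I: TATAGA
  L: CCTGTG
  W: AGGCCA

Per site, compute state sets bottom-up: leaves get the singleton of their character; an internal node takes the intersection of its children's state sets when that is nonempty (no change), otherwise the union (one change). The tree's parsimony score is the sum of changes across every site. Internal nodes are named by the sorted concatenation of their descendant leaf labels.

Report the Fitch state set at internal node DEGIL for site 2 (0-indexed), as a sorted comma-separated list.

[col 0] DG: children D:{A}, G:{G} ∪→ {A,G}; cost 1
[col 0] EL: children E:{A}, L:{C} ∪→ {A,C}; cost 1
[col 0] EIL: children EL:{A,C}, I:{T} ∪→ {A,C,T}; cost 1
[col 0] DEGIL: children DG:{A,G}, EIL:{A,C,T} ∩→ {A}; cost 0
[col 0] DEGILW: children DEGIL:{A}, W:{A} ∩→ {A}; cost 0
[col 1] DG: children D:{T}, G:{T} ∩→ {T}; cost 0
[col 1] EL: children E:{G}, L:{C} ∪→ {C,G}; cost 1
[col 1] EIL: children EL:{C,G}, I:{A} ∪→ {A,C,G}; cost 1
[col 1] DEGIL: children DG:{T}, EIL:{A,C,G} ∪→ {A,C,G,T}; cost 1
[col 1] DEGILW: children DEGIL:{A,C,G,T}, W:{G} ∩→ {G}; cost 0
[col 2] DG: children D:{C}, G:{A} ∪→ {A,C}; cost 1
[col 2] EL: children E:{A}, L:{T} ∪→ {A,T}; cost 1
[col 2] EIL: children EL:{A,T}, I:{T} ∩→ {T}; cost 0
[col 2] DEGIL: children DG:{A,C}, EIL:{T} ∪→ {A,C,T}; cost 1
[col 2] DEGILW: children DEGIL:{A,C,T}, W:{G} ∪→ {A,C,G,T}; cost 1
[col 3] DG: children D:{A}, G:{C} ∪→ {A,C}; cost 1
[col 3] EL: children E:{A}, L:{G} ∪→ {A,G}; cost 1
[col 3] EIL: children EL:{A,G}, I:{A} ∩→ {A}; cost 0
[col 3] DEGIL: children DG:{A,C}, EIL:{A} ∩→ {A}; cost 0
[col 3] DEGILW: children DEGIL:{A}, W:{C} ∪→ {A,C}; cost 1
[col 4] DG: children D:{C}, G:{T} ∪→ {C,T}; cost 1
[col 4] EL: children E:{C}, L:{T} ∪→ {C,T}; cost 1
[col 4] EIL: children EL:{C,T}, I:{G} ∪→ {C,G,T}; cost 1
[col 4] DEGIL: children DG:{C,T}, EIL:{C,G,T} ∩→ {C,T}; cost 0
[col 4] DEGILW: children DEGIL:{C,T}, W:{C} ∩→ {C}; cost 0
[col 5] DG: children D:{T}, G:{C} ∪→ {C,T}; cost 1
[col 5] EL: children E:{T}, L:{G} ∪→ {G,T}; cost 1
[col 5] EIL: children EL:{G,T}, I:{A} ∪→ {A,G,T}; cost 1
[col 5] DEGIL: children DG:{C,T}, EIL:{A,G,T} ∩→ {T}; cost 0
[col 5] DEGILW: children DEGIL:{T}, W:{A} ∪→ {A,T}; cost 1
per-site changes: [3, 3, 4, 3, 3, 4]; total = 20

A,C,T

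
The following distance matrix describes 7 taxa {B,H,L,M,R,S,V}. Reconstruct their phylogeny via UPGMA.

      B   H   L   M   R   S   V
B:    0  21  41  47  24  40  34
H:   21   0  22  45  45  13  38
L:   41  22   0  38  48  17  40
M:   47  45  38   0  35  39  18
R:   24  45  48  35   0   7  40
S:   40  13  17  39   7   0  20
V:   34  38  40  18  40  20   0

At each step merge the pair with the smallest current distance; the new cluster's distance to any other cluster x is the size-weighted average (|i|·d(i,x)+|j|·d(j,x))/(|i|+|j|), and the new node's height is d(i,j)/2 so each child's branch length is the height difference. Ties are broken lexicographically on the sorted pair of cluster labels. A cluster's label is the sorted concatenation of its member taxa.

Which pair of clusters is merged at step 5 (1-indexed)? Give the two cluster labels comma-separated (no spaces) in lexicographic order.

1. join R+S (d=7) ⇒ RS; edges |R|=7/2, |S|=7/2
  updated: d(B,RS)=32, d(H,RS)=29, d(L,RS)=65/2, d(M,RS)=37, d(RS,V)=30
2. join M+V (d=18) ⇒ MV; edges |M|=9, |V|=9
  updated: d(B,MV)=81/2, d(H,MV)=83/2, d(L,MV)=39, d(MV,RS)=67/2
3. join B+H (d=21) ⇒ BH; edges |B|=21/2, |H|=21/2
  updated: d(BH,L)=63/2, d(BH,MV)=41, d(BH,RS)=61/2
4. join BH+RS (d=61/2) ⇒ BHRS; edges |BH|=19/4, |RS|=47/4
  updated: d(BHRS,L)=32, d(BHRS,MV)=149/4
5. join BHRS+L (d=32) ⇒ BHLRS; edges |BHRS|=3/4, |L|=16
  updated: d(BHLRS,MV)=188/5
6. join BHLRS+MV (d=188/5) ⇒ BHLMRSV; edges |BHLRS|=14/5, |MV|=49/5
final tree: ((((B:21/2,H:21/2):19/4,(R:7/2,S:7/2):47/4):3/4,L:16):14/5,(M:9,V:9):49/5)
total length: 1837/20

BHRS,L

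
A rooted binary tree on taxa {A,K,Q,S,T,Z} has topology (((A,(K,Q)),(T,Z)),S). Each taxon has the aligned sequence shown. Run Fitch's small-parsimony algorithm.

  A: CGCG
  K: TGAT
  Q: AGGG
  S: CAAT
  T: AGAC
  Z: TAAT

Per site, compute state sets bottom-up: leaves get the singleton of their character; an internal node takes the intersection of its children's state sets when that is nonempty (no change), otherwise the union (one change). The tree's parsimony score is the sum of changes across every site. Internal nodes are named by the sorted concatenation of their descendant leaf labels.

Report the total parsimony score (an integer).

11

KQ@0: {T} ∪ {A} = {A,T} (union, +1)
AKQ@0: {C} ∪ {A,T} = {A,C,T} (union, +1)
TZ@0: {A} ∪ {T} = {A,T} (union, +1)
AKQTZ@0: {A,C,T} ∩ {A,T} = {A,T} (intersection, +0)
AKQSTZ@0: {A,T} ∪ {C} = {A,C,T} (union, +1)
KQ@1: {G} ∩ {G} = {G} (intersection, +0)
AKQ@1: {G} ∩ {G} = {G} (intersection, +0)
TZ@1: {G} ∪ {A} = {A,G} (union, +1)
AKQTZ@1: {G} ∩ {A,G} = {G} (intersection, +0)
AKQSTZ@1: {G} ∪ {A} = {A,G} (union, +1)
KQ@2: {A} ∪ {G} = {A,G} (union, +1)
AKQ@2: {C} ∪ {A,G} = {A,C,G} (union, +1)
TZ@2: {A} ∩ {A} = {A} (intersection, +0)
AKQTZ@2: {A,C,G} ∩ {A} = {A} (intersection, +0)
AKQSTZ@2: {A} ∩ {A} = {A} (intersection, +0)
KQ@3: {T} ∪ {G} = {G,T} (union, +1)
AKQ@3: {G} ∩ {G,T} = {G} (intersection, +0)
TZ@3: {C} ∪ {T} = {C,T} (union, +1)
AKQTZ@3: {G} ∪ {C,T} = {C,G,T} (union, +1)
AKQSTZ@3: {C,G,T} ∩ {T} = {T} (intersection, +0)
per-site changes: [4, 2, 2, 3]; total = 11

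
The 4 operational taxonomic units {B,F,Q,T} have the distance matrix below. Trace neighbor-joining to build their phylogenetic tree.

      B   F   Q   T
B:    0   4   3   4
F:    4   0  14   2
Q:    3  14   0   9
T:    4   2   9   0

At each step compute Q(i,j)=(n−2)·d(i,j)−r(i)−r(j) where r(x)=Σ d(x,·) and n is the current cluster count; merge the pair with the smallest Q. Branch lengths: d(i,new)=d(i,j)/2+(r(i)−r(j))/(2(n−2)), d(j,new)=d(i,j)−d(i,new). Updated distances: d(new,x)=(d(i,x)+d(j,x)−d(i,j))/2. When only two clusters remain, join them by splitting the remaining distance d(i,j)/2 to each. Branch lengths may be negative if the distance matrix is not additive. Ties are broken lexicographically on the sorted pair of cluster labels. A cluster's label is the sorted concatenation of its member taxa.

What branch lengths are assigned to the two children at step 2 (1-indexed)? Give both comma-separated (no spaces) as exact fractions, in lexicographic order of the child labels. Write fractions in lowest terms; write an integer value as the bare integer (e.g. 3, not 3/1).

21/4,9/4

iteration 1: select B,Q (d=3, Q=-31); attach at lengths (-9/4, 21/4); label the merged cluster BQ
  updated: d(BQ,F)=15/2, d(BQ,T)=5
iteration 2: select BQ,F (d=15/2, Q=-29/2); attach at lengths (21/4, 9/4); label the merged cluster BFQ
  updated: d(BFQ,T)=-1/4
iteration 3: select BFQ,T (d=-1/4); attach at lengths (-1/8, -1/8); label the merged cluster BFQT
final tree: (((B:-9/4,Q:21/4):21/4,F:9/4):-1/8,T:-1/8)
total length: 41/4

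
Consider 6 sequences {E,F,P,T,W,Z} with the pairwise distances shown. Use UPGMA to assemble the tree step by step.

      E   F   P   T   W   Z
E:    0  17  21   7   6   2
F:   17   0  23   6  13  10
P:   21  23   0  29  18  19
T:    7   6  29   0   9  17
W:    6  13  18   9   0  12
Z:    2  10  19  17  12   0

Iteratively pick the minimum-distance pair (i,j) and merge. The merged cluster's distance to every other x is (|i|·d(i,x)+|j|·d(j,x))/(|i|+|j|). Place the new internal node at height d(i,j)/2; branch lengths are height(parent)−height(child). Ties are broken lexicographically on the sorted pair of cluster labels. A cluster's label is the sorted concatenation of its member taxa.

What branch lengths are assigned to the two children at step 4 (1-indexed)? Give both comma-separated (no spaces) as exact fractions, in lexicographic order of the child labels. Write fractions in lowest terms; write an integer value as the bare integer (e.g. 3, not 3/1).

step 1: merge (E,Z) at d=2; branch lengths E→1, Z→1; new cluster EZ
  updated: d(EZ,F)=27/2, d(EZ,P)=20, d(EZ,T)=12, d(EZ,W)=9
step 2: merge (F,T) at d=6; branch lengths F→3, T→3; new cluster FT
  updated: d(EZ,FT)=51/4, d(FT,P)=26, d(FT,W)=11
step 3: merge (EZ,W) at d=9; branch lengths EZ→7/2, W→9/2; new cluster EWZ
  updated: d(EWZ,FT)=73/6, d(EWZ,P)=58/3
step 4: merge (EWZ,FT) at d=73/6; branch lengths EWZ→19/12, FT→37/12; new cluster EFTWZ
  updated: d(EFTWZ,P)=22
step 5: merge (EFTWZ,P) at d=22; branch lengths EFTWZ→59/12, P→11; new cluster EFPTWZ
final tree: ((((E:1,Z:1):7/2,W:9/2):19/12,(F:3,T:3):37/12):59/12,P:11)
total length: 439/12

19/12,37/12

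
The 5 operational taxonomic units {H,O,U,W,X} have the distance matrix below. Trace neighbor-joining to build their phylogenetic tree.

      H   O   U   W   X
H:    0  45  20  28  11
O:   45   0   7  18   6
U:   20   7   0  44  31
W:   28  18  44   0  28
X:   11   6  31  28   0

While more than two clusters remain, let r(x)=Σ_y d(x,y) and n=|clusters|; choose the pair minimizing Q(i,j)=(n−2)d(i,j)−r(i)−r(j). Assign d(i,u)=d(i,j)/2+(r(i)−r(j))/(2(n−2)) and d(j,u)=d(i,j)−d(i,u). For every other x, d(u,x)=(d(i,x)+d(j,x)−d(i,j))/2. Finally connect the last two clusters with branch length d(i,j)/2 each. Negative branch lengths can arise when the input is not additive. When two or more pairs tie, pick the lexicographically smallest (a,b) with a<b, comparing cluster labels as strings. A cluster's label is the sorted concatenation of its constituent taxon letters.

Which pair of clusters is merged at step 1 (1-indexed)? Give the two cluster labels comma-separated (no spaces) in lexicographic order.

O,U

1. join O+U (d=7, Q=-157) ⇒ OU; edges |O|=-5/6, |U|=47/6
  updated: d(H,OU)=29, d(OU,W)=55/2, d(OU,X)=15
2. join H+X (d=11, Q=-100) ⇒ HX; edges |H|=9, |X|=2
  updated: d(HX,OU)=33/2, d(HX,W)=45/2
3. join HX+OU (d=33/2, Q=-133/2) ⇒ HOUX; edges |HX|=23/4, |OU|=43/4
  updated: d(HOUX,W)=67/4
4. join HOUX+W (d=67/4) ⇒ HOUWX; edges |HOUX|=67/8, |W|=67/8
final tree: (((H:9,X:2):23/4,(O:-5/6,U:47/6):43/4):67/8,W:67/8)
total length: 205/4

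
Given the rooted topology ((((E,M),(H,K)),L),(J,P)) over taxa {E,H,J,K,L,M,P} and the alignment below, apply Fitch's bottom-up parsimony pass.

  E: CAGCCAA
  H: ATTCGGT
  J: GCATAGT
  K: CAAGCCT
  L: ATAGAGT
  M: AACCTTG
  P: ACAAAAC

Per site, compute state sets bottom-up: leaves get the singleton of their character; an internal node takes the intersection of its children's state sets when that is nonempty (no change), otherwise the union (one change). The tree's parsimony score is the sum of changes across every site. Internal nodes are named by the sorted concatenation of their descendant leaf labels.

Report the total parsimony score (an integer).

EM@0: {C} ∪ {A} = {A,C} (union, +1)
HK@0: {A} ∪ {C} = {A,C} (union, +1)
EHKM@0: {A,C} ∩ {A,C} = {A,C} (intersection, +0)
EHKLM@0: {A,C} ∩ {A} = {A} (intersection, +0)
JP@0: {G} ∪ {A} = {A,G} (union, +1)
EHJKLMP@0: {A} ∩ {A,G} = {A} (intersection, +0)
EM@1: {A} ∩ {A} = {A} (intersection, +0)
HK@1: {T} ∪ {A} = {A,T} (union, +1)
EHKM@1: {A} ∩ {A,T} = {A} (intersection, +0)
EHKLM@1: {A} ∪ {T} = {A,T} (union, +1)
JP@1: {C} ∩ {C} = {C} (intersection, +0)
EHJKLMP@1: {A,T} ∪ {C} = {A,C,T} (union, +1)
EM@2: {G} ∪ {C} = {C,G} (union, +1)
HK@2: {T} ∪ {A} = {A,T} (union, +1)
EHKM@2: {C,G} ∪ {A,T} = {A,C,G,T} (union, +1)
EHKLM@2: {A,C,G,T} ∩ {A} = {A} (intersection, +0)
JP@2: {A} ∩ {A} = {A} (intersection, +0)
EHJKLMP@2: {A} ∩ {A} = {A} (intersection, +0)
EM@3: {C} ∩ {C} = {C} (intersection, +0)
HK@3: {C} ∪ {G} = {C,G} (union, +1)
EHKM@3: {C} ∩ {C,G} = {C} (intersection, +0)
EHKLM@3: {C} ∪ {G} = {C,G} (union, +1)
JP@3: {T} ∪ {A} = {A,T} (union, +1)
EHJKLMP@3: {C,G} ∪ {A,T} = {A,C,G,T} (union, +1)
EM@4: {C} ∪ {T} = {C,T} (union, +1)
HK@4: {G} ∪ {C} = {C,G} (union, +1)
EHKM@4: {C,T} ∩ {C,G} = {C} (intersection, +0)
EHKLM@4: {C} ∪ {A} = {A,C} (union, +1)
JP@4: {A} ∩ {A} = {A} (intersection, +0)
EHJKLMP@4: {A,C} ∩ {A} = {A} (intersection, +0)
EM@5: {A} ∪ {T} = {A,T} (union, +1)
HK@5: {G} ∪ {C} = {C,G} (union, +1)
EHKM@5: {A,T} ∪ {C,G} = {A,C,G,T} (union, +1)
EHKLM@5: {A,C,G,T} ∩ {G} = {G} (intersection, +0)
JP@5: {G} ∪ {A} = {A,G} (union, +1)
EHJKLMP@5: {G} ∩ {A,G} = {G} (intersection, +0)
EM@6: {A} ∪ {G} = {A,G} (union, +1)
HK@6: {T} ∩ {T} = {T} (intersection, +0)
EHKM@6: {A,G} ∪ {T} = {A,G,T} (union, +1)
EHKLM@6: {A,G,T} ∩ {T} = {T} (intersection, +0)
JP@6: {T} ∪ {C} = {C,T} (union, +1)
EHJKLMP@6: {T} ∩ {C,T} = {T} (intersection, +0)
per-site changes: [3, 3, 3, 4, 3, 4, 3]; total = 23

23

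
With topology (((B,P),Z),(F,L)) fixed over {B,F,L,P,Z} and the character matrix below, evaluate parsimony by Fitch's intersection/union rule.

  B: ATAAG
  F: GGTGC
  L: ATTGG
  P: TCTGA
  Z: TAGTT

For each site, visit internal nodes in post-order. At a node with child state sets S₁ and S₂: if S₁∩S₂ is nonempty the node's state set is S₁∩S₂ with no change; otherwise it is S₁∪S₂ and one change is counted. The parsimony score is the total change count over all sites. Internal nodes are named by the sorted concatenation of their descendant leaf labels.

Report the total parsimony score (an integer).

13

BP@0: {A} ∪ {T} = {A,T} (union, +1)
BPZ@0: {A,T} ∩ {T} = {T} (intersection, +0)
FL@0: {G} ∪ {A} = {A,G} (union, +1)
BFLPZ@0: {T} ∪ {A,G} = {A,G,T} (union, +1)
BP@1: {T} ∪ {C} = {C,T} (union, +1)
BPZ@1: {C,T} ∪ {A} = {A,C,T} (union, +1)
FL@1: {G} ∪ {T} = {G,T} (union, +1)
BFLPZ@1: {A,C,T} ∩ {G,T} = {T} (intersection, +0)
BP@2: {A} ∪ {T} = {A,T} (union, +1)
BPZ@2: {A,T} ∪ {G} = {A,G,T} (union, +1)
FL@2: {T} ∩ {T} = {T} (intersection, +0)
BFLPZ@2: {A,G,T} ∩ {T} = {T} (intersection, +0)
BP@3: {A} ∪ {G} = {A,G} (union, +1)
BPZ@3: {A,G} ∪ {T} = {A,G,T} (union, +1)
FL@3: {G} ∩ {G} = {G} (intersection, +0)
BFLPZ@3: {A,G,T} ∩ {G} = {G} (intersection, +0)
BP@4: {G} ∪ {A} = {A,G} (union, +1)
BPZ@4: {A,G} ∪ {T} = {A,G,T} (union, +1)
FL@4: {C} ∪ {G} = {C,G} (union, +1)
BFLPZ@4: {A,G,T} ∩ {C,G} = {G} (intersection, +0)
per-site changes: [3, 3, 2, 2, 3]; total = 13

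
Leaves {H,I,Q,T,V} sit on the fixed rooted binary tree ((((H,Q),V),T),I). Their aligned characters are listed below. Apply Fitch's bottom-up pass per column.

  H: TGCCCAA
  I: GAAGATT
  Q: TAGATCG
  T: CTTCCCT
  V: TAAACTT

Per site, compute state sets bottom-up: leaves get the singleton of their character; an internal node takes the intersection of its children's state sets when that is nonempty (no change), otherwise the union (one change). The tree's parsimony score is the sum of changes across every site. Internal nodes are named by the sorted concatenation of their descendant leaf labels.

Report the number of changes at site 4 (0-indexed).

2

HQ@0: {T} ∩ {T} = {T} (intersection, +0)
HQV@0: {T} ∩ {T} = {T} (intersection, +0)
HQTV@0: {T} ∪ {C} = {C,T} (union, +1)
HIQTV@0: {C,T} ∪ {G} = {C,G,T} (union, +1)
HQ@1: {G} ∪ {A} = {A,G} (union, +1)
HQV@1: {A,G} ∩ {A} = {A} (intersection, +0)
HQTV@1: {A} ∪ {T} = {A,T} (union, +1)
HIQTV@1: {A,T} ∩ {A} = {A} (intersection, +0)
HQ@2: {C} ∪ {G} = {C,G} (union, +1)
HQV@2: {C,G} ∪ {A} = {A,C,G} (union, +1)
HQTV@2: {A,C,G} ∪ {T} = {A,C,G,T} (union, +1)
HIQTV@2: {A,C,G,T} ∩ {A} = {A} (intersection, +0)
HQ@3: {C} ∪ {A} = {A,C} (union, +1)
HQV@3: {A,C} ∩ {A} = {A} (intersection, +0)
HQTV@3: {A} ∪ {C} = {A,C} (union, +1)
HIQTV@3: {A,C} ∪ {G} = {A,C,G} (union, +1)
HQ@4: {C} ∪ {T} = {C,T} (union, +1)
HQV@4: {C,T} ∩ {C} = {C} (intersection, +0)
HQTV@4: {C} ∩ {C} = {C} (intersection, +0)
HIQTV@4: {C} ∪ {A} = {A,C} (union, +1)
HQ@5: {A} ∪ {C} = {A,C} (union, +1)
HQV@5: {A,C} ∪ {T} = {A,C,T} (union, +1)
HQTV@5: {A,C,T} ∩ {C} = {C} (intersection, +0)
HIQTV@5: {C} ∪ {T} = {C,T} (union, +1)
HQ@6: {A} ∪ {G} = {A,G} (union, +1)
HQV@6: {A,G} ∪ {T} = {A,G,T} (union, +1)
HQTV@6: {A,G,T} ∩ {T} = {T} (intersection, +0)
HIQTV@6: {T} ∩ {T} = {T} (intersection, +0)
per-site changes: [2, 2, 3, 3, 2, 3, 2]; total = 17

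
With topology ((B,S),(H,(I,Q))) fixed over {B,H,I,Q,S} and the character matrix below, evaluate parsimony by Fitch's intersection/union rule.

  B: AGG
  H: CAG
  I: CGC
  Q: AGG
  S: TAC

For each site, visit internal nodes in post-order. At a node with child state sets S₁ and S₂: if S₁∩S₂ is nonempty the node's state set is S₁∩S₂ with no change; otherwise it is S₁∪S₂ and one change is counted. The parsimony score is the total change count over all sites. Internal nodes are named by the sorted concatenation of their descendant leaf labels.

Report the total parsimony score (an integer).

[col 0] BS: children B:{A}, S:{T} ∪→ {A,T}; cost 1
[col 0] IQ: children I:{C}, Q:{A} ∪→ {A,C}; cost 1
[col 0] HIQ: children H:{C}, IQ:{A,C} ∩→ {C}; cost 0
[col 0] BHIQS: children BS:{A,T}, HIQ:{C} ∪→ {A,C,T}; cost 1
[col 1] BS: children B:{G}, S:{A} ∪→ {A,G}; cost 1
[col 1] IQ: children I:{G}, Q:{G} ∩→ {G}; cost 0
[col 1] HIQ: children H:{A}, IQ:{G} ∪→ {A,G}; cost 1
[col 1] BHIQS: children BS:{A,G}, HIQ:{A,G} ∩→ {A,G}; cost 0
[col 2] BS: children B:{G}, S:{C} ∪→ {C,G}; cost 1
[col 2] IQ: children I:{C}, Q:{G} ∪→ {C,G}; cost 1
[col 2] HIQ: children H:{G}, IQ:{C,G} ∩→ {G}; cost 0
[col 2] BHIQS: children BS:{C,G}, HIQ:{G} ∩→ {G}; cost 0
per-site changes: [3, 2, 2]; total = 7

7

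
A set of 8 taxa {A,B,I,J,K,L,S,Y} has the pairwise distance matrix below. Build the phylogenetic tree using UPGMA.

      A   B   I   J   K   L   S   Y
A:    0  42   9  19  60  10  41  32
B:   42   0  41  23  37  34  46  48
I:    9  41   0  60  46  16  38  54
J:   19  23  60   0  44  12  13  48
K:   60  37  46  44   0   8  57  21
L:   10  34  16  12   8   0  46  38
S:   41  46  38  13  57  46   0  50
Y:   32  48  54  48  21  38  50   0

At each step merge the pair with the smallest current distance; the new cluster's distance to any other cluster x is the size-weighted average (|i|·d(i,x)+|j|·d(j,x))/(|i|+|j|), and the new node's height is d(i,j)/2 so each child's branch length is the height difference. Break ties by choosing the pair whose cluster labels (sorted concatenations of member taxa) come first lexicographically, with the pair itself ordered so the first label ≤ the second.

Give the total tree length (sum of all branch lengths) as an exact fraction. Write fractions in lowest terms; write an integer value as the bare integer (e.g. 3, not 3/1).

step 1: merge (K,L) at d=8; branch lengths K→4, L→4; new cluster KL
  updated: d(A,KL)=35, d(B,KL)=71/2, d(I,KL)=31, d(J,KL)=28, d(KL,S)=103/2, d(KL,Y)=59/2
step 2: merge (A,I) at d=9; branch lengths A→9/2, I→9/2; new cluster AI
  updated: d(AI,B)=83/2, d(AI,J)=79/2, d(AI,KL)=33, d(AI,S)=79/2, d(AI,Y)=43
step 3: merge (J,S) at d=13; branch lengths J→13/2, S→13/2; new cluster JS
  updated: d(AI,JS)=79/2, d(B,JS)=69/2, d(JS,KL)=159/4, d(JS,Y)=49
step 4: merge (KL,Y) at d=59/2; branch lengths KL→43/4, Y→59/4; new cluster KLY
  updated: d(AI,KLY)=109/3, d(B,KLY)=119/3, d(JS,KLY)=257/6
step 5: merge (B,JS) at d=69/2; branch lengths B→69/4, JS→43/4; new cluster BJS
  updated: d(AI,BJS)=241/6, d(BJS,KLY)=376/9
step 6: merge (AI,KLY) at d=109/3; branch lengths AI→41/3, KLY→41/12; new cluster AIKLY
  updated: d(AIKLY,BJS)=617/15
step 7: merge (AIKLY,BJS) at d=617/15; branch lengths AIKLY→12/5, BJS→199/60; new cluster ABIJKLSY
final tree: (((A:9/2,I:9/2):41/3,((K:4,L:4):43/4,Y:59/4):41/12):12/5,(B:69/4,(J:13/2,S:13/2):43/4):199/60)
total length: 1063/10

1063/10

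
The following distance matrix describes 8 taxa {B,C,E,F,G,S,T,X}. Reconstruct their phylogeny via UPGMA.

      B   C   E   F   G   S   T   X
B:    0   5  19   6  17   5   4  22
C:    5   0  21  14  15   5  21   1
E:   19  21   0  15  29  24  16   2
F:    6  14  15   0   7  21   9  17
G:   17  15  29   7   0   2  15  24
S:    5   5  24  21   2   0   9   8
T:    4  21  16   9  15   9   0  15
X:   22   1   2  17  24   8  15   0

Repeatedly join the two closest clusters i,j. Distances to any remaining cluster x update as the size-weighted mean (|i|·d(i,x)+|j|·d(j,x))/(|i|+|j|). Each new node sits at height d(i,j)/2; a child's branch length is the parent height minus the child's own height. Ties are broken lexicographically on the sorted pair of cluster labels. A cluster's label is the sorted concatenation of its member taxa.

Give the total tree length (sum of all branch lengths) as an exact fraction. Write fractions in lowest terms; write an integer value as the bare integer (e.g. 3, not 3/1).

1073/30

step 1: merge (C,X) at d=1; branch lengths C→1/2, X→1/2; new cluster CX
  updated: d(B,CX)=27/2, d(CX,E)=23/2, d(CX,F)=31/2, d(CX,G)=39/2, d(CX,S)=13/2, d(CX,T)=18
step 2: merge (G,S) at d=2; branch lengths G→1, S→1; new cluster GS
  updated: d(B,GS)=11, d(CX,GS)=13, d(E,GS)=53/2, d(F,GS)=14, d(GS,T)=12
step 3: merge (B,T) at d=4; branch lengths B→2, T→2; new cluster BT
  updated: d(BT,CX)=63/4, d(BT,E)=35/2, d(BT,F)=15/2, d(BT,GS)=23/2
step 4: merge (BT,F) at d=15/2; branch lengths BT→7/4, F→15/4; new cluster BFT
  updated: d(BFT,CX)=47/3, d(BFT,E)=50/3, d(BFT,GS)=37/3
step 5: merge (CX,E) at d=23/2; branch lengths CX→21/4, E→23/4; new cluster CEX
  updated: d(BFT,CEX)=16, d(CEX,GS)=35/2
step 6: merge (BFT,GS) at d=37/3; branch lengths BFT→29/12, GS→31/6; new cluster BFGST
  updated: d(BFGST,CEX)=83/5
step 7: merge (BFGST,CEX) at d=83/5; branch lengths BFGST→32/15, CEX→51/20; new cluster BCEFGSTX
final tree: ((((B:2,T:2):7/4,F:15/4):29/12,(G:1,S:1):31/6):32/15,((C:1/2,X:1/2):21/4,E:23/4):51/20)
total length: 1073/30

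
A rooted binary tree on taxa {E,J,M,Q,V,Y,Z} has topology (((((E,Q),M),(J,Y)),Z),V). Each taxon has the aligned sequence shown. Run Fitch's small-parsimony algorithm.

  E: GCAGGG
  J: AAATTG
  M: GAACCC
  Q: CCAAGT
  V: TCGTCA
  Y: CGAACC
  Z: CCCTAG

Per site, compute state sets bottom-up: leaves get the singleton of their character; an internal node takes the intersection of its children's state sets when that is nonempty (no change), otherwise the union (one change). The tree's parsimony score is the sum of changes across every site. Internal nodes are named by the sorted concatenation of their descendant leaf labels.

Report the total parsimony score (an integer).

20

site 0, node EQ: E={G} ∪ Q={C} → {C,G} (+1)
site 0, node EMQ: EQ={C,G} ∩ M={G} → {G} (+0)
site 0, node JY: J={A} ∪ Y={C} → {A,C} (+1)
site 0, node EJMQY: EMQ={G} ∪ JY={A,C} → {A,C,G} (+1)
site 0, node EJMQYZ: EJMQY={A,C,G} ∩ Z={C} → {C} (+0)
site 0, node EJMQVYZ: EJMQYZ={C} ∪ V={T} → {C,T} (+1)
site 1, node EQ: E={C} ∩ Q={C} → {C} (+0)
site 1, node EMQ: EQ={C} ∪ M={A} → {A,C} (+1)
site 1, node JY: J={A} ∪ Y={G} → {A,G} (+1)
site 1, node EJMQY: EMQ={A,C} ∩ JY={A,G} → {A} (+0)
site 1, node EJMQYZ: EJMQY={A} ∪ Z={C} → {A,C} (+1)
site 1, node EJMQVYZ: EJMQYZ={A,C} ∩ V={C} → {C} (+0)
site 2, node EQ: E={A} ∩ Q={A} → {A} (+0)
site 2, node EMQ: EQ={A} ∩ M={A} → {A} (+0)
site 2, node JY: J={A} ∩ Y={A} → {A} (+0)
site 2, node EJMQY: EMQ={A} ∩ JY={A} → {A} (+0)
site 2, node EJMQYZ: EJMQY={A} ∪ Z={C} → {A,C} (+1)
site 2, node EJMQVYZ: EJMQYZ={A,C} ∪ V={G} → {A,C,G} (+1)
site 3, node EQ: E={G} ∪ Q={A} → {A,G} (+1)
site 3, node EMQ: EQ={A,G} ∪ M={C} → {A,C,G} (+1)
site 3, node JY: J={T} ∪ Y={A} → {A,T} (+1)
site 3, node EJMQY: EMQ={A,C,G} ∩ JY={A,T} → {A} (+0)
site 3, node EJMQYZ: EJMQY={A} ∪ Z={T} → {A,T} (+1)
site 3, node EJMQVYZ: EJMQYZ={A,T} ∩ V={T} → {T} (+0)
site 4, node EQ: E={G} ∩ Q={G} → {G} (+0)
site 4, node EMQ: EQ={G} ∪ M={C} → {C,G} (+1)
site 4, node JY: J={T} ∪ Y={C} → {C,T} (+1)
site 4, node EJMQY: EMQ={C,G} ∩ JY={C,T} → {C} (+0)
site 4, node EJMQYZ: EJMQY={C} ∪ Z={A} → {A,C} (+1)
site 4, node EJMQVYZ: EJMQYZ={A,C} ∩ V={C} → {C} (+0)
site 5, node EQ: E={G} ∪ Q={T} → {G,T} (+1)
site 5, node EMQ: EQ={G,T} ∪ M={C} → {C,G,T} (+1)
site 5, node JY: J={G} ∪ Y={C} → {C,G} (+1)
site 5, node EJMQY: EMQ={C,G,T} ∩ JY={C,G} → {C,G} (+0)
site 5, node EJMQYZ: EJMQY={C,G} ∩ Z={G} → {G} (+0)
site 5, node EJMQVYZ: EJMQYZ={G} ∪ V={A} → {A,G} (+1)
per-site changes: [4, 3, 2, 4, 3, 4]; total = 20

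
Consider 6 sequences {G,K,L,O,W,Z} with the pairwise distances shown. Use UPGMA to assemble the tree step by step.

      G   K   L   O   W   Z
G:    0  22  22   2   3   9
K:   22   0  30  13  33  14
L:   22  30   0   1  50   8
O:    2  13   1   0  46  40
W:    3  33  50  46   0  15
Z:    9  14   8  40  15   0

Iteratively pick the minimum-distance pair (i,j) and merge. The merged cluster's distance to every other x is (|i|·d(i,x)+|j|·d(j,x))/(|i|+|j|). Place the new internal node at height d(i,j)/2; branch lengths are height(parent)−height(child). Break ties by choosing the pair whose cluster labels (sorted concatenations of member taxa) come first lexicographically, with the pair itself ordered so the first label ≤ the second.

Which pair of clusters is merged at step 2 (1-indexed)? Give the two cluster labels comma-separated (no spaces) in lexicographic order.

iteration 1: select L,O (d=1); attach at lengths (1/2, 1/2); label the merged cluster LO
  updated: d(G,LO)=12, d(K,LO)=43/2, d(LO,W)=48, d(LO,Z)=24
iteration 2: select G,W (d=3); attach at lengths (3/2, 3/2); label the merged cluster GW
  updated: d(GW,K)=55/2, d(GW,LO)=30, d(GW,Z)=12
iteration 3: select GW,Z (d=12); attach at lengths (9/2, 6); label the merged cluster GWZ
  updated: d(GWZ,K)=23, d(GWZ,LO)=28
iteration 4: select K,LO (d=43/2); attach at lengths (43/4, 41/4); label the merged cluster KLO
  updated: d(GWZ,KLO)=79/3
iteration 5: select GWZ,KLO (d=79/3); attach at lengths (43/6, 29/12); label the merged cluster GKLOWZ
final tree: (((G:3/2,W:3/2):9/2,Z:6):43/6,(K:43/4,(L:1/2,O:1/2):41/4):29/12)
total length: 541/12

G,W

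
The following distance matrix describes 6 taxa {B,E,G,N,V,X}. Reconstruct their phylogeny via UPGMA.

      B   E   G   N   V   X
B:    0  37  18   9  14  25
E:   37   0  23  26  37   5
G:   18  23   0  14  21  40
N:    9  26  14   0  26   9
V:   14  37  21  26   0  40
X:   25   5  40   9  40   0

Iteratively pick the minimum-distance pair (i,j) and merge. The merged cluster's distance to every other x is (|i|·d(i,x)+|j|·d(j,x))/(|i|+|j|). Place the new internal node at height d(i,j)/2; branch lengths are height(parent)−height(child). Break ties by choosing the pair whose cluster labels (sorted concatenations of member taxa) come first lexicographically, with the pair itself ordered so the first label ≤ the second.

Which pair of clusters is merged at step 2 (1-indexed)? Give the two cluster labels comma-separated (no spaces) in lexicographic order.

iteration 1: select E,X (d=5); attach at lengths (5/2, 5/2); label the merged cluster EX
  updated: d(B,EX)=31, d(EX,G)=63/2, d(EX,N)=35/2, d(EX,V)=77/2
iteration 2: select B,N (d=9); attach at lengths (9/2, 9/2); label the merged cluster BN
  updated: d(BN,EX)=97/4, d(BN,G)=16, d(BN,V)=20
iteration 3: select BN,G (d=16); attach at lengths (7/2, 8); label the merged cluster BGN
  updated: d(BGN,EX)=80/3, d(BGN,V)=61/3
iteration 4: select BGN,V (d=61/3); attach at lengths (13/6, 61/6); label the merged cluster BGNV
  updated: d(BGNV,EX)=237/8
iteration 5: select BGNV,EX (d=237/8); attach at lengths (223/48, 197/16); label the merged cluster BEGNVX
final tree: ((((B:9/2,N:9/2):7/2,G:8):13/6,V:61/6):223/48,(E:5/2,X:5/2):197/16)
total length: 1315/24

B,N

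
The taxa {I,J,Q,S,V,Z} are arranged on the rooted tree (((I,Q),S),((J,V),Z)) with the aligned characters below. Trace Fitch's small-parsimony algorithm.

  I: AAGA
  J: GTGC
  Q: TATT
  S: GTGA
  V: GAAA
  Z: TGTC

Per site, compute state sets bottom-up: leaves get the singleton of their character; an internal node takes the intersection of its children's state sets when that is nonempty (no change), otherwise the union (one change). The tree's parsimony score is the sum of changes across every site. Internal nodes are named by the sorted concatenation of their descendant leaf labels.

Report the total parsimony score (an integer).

12

IQ@0: {A} ∪ {T} = {A,T} (union, +1)
IQS@0: {A,T} ∪ {G} = {A,G,T} (union, +1)
JV@0: {G} ∩ {G} = {G} (intersection, +0)
JVZ@0: {G} ∪ {T} = {G,T} (union, +1)
IJQSVZ@0: {A,G,T} ∩ {G,T} = {G,T} (intersection, +0)
IQ@1: {A} ∩ {A} = {A} (intersection, +0)
IQS@1: {A} ∪ {T} = {A,T} (union, +1)
JV@1: {T} ∪ {A} = {A,T} (union, +1)
JVZ@1: {A,T} ∪ {G} = {A,G,T} (union, +1)
IJQSVZ@1: {A,T} ∩ {A,G,T} = {A,T} (intersection, +0)
IQ@2: {G} ∪ {T} = {G,T} (union, +1)
IQS@2: {G,T} ∩ {G} = {G} (intersection, +0)
JV@2: {G} ∪ {A} = {A,G} (union, +1)
JVZ@2: {A,G} ∪ {T} = {A,G,T} (union, +1)
IJQSVZ@2: {G} ∩ {A,G,T} = {G} (intersection, +0)
IQ@3: {A} ∪ {T} = {A,T} (union, +1)
IQS@3: {A,T} ∩ {A} = {A} (intersection, +0)
JV@3: {C} ∪ {A} = {A,C} (union, +1)
JVZ@3: {A,C} ∩ {C} = {C} (intersection, +0)
IJQSVZ@3: {A} ∪ {C} = {A,C} (union, +1)
per-site changes: [3, 3, 3, 3]; total = 12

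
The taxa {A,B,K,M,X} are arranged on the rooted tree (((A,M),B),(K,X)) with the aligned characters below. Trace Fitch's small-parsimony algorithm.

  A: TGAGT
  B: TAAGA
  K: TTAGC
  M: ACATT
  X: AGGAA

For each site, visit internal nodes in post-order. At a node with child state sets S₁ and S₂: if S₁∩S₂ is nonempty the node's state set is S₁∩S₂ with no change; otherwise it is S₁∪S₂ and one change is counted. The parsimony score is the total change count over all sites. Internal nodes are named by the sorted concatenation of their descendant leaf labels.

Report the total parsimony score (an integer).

AM@0: {T} ∪ {A} = {A,T} (union, +1)
ABM@0: {A,T} ∩ {T} = {T} (intersection, +0)
KX@0: {T} ∪ {A} = {A,T} (union, +1)
ABKMX@0: {T} ∩ {A,T} = {T} (intersection, +0)
AM@1: {G} ∪ {C} = {C,G} (union, +1)
ABM@1: {C,G} ∪ {A} = {A,C,G} (union, +1)
KX@1: {T} ∪ {G} = {G,T} (union, +1)
ABKMX@1: {A,C,G} ∩ {G,T} = {G} (intersection, +0)
AM@2: {A} ∩ {A} = {A} (intersection, +0)
ABM@2: {A} ∩ {A} = {A} (intersection, +0)
KX@2: {A} ∪ {G} = {A,G} (union, +1)
ABKMX@2: {A} ∩ {A,G} = {A} (intersection, +0)
AM@3: {G} ∪ {T} = {G,T} (union, +1)
ABM@3: {G,T} ∩ {G} = {G} (intersection, +0)
KX@3: {G} ∪ {A} = {A,G} (union, +1)
ABKMX@3: {G} ∩ {A,G} = {G} (intersection, +0)
AM@4: {T} ∩ {T} = {T} (intersection, +0)
ABM@4: {T} ∪ {A} = {A,T} (union, +1)
KX@4: {C} ∪ {A} = {A,C} (union, +1)
ABKMX@4: {A,T} ∩ {A,C} = {A} (intersection, +0)
per-site changes: [2, 3, 1, 2, 2]; total = 10

10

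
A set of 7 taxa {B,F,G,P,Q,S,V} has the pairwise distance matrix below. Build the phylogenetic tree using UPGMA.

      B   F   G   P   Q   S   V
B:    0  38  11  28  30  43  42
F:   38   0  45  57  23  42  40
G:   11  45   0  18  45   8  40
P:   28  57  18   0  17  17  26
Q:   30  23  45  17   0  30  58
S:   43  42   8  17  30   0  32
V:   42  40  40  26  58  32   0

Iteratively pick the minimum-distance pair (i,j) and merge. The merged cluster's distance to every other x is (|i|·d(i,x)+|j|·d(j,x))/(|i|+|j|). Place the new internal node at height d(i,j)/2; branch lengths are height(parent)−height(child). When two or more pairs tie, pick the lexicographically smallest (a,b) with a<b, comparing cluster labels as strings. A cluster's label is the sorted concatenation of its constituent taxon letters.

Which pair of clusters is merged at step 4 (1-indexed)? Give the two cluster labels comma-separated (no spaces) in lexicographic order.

step 1: merge (G,S) at d=8; branch lengths G→4, S→4; new cluster GS
  updated: d(B,GS)=27, d(F,GS)=87/2, d(GS,P)=35/2, d(GS,Q)=75/2, d(GS,V)=36
step 2: merge (P,Q) at d=17; branch lengths P→17/2, Q→17/2; new cluster PQ
  updated: d(B,PQ)=29, d(F,PQ)=40, d(GS,PQ)=55/2, d(PQ,V)=42
step 3: merge (B,GS) at d=27; branch lengths B→27/2, GS→19/2; new cluster BGS
  updated: d(BGS,F)=125/3, d(BGS,PQ)=28, d(BGS,V)=38
step 4: merge (BGS,PQ) at d=28; branch lengths BGS→1/2, PQ→11/2; new cluster BGPQS
  updated: d(BGPQS,F)=41, d(BGPQS,V)=198/5
step 5: merge (BGPQS,V) at d=198/5; branch lengths BGPQS→29/5, V→99/5; new cluster BGPQSV
  updated: d(BGPQSV,F)=245/6
step 6: merge (BGPQSV,F) at d=245/6; branch lengths BGPQSV→37/60, F→245/12; new cluster BFGPQSV
final tree: ((((B:27/2,(G:4,S:4):19/2):1/2,(P:17/2,Q:17/2):11/2):29/5,V:99/5):37/60,F:245/12)
total length: 3019/30

BGS,PQ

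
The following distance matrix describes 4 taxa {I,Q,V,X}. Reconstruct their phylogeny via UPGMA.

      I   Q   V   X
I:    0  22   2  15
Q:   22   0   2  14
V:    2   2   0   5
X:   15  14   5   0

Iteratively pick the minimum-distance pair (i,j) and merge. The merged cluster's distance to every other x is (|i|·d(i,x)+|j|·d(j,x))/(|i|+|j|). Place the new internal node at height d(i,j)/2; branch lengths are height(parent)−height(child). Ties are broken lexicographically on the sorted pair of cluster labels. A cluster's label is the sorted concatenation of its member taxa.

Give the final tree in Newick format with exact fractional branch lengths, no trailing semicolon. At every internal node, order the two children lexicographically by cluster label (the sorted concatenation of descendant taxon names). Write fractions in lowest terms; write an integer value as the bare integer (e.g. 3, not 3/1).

(((I:1,V:1):4,X:5):4/3,Q:19/3)

step 1: merge (I,V) at d=2; branch lengths I→1, V→1; new cluster IV
  updated: d(IV,Q)=12, d(IV,X)=10
step 2: merge (IV,X) at d=10; branch lengths IV→4, X→5; new cluster IVX
  updated: d(IVX,Q)=38/3
step 3: merge (IVX,Q) at d=38/3; branch lengths IVX→4/3, Q→19/3; new cluster IQVX
final tree: (((I:1,V:1):4,X:5):4/3,Q:19/3)
total length: 56/3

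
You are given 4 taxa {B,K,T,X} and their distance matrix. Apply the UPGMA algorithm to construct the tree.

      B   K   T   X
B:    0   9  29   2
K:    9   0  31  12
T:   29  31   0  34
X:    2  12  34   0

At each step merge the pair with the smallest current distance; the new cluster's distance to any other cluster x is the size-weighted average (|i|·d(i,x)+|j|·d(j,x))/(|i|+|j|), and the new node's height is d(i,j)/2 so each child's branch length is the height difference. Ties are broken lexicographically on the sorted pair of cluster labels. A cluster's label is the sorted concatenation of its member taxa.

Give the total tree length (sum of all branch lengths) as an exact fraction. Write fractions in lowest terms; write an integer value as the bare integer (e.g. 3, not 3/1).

step 1: merge (B,X) at d=2; branch lengths B→1, X→1; new cluster BX
  updated: d(BX,K)=21/2, d(BX,T)=63/2
step 2: merge (BX,K) at d=21/2; branch lengths BX→17/4, K→21/4; new cluster BKX
  updated: d(BKX,T)=94/3
step 3: merge (BKX,T) at d=94/3; branch lengths BKX→125/12, T→47/3; new cluster BKTX
final tree: (((B:1,X:1):17/4,K:21/4):125/12,T:47/3)
total length: 451/12

451/12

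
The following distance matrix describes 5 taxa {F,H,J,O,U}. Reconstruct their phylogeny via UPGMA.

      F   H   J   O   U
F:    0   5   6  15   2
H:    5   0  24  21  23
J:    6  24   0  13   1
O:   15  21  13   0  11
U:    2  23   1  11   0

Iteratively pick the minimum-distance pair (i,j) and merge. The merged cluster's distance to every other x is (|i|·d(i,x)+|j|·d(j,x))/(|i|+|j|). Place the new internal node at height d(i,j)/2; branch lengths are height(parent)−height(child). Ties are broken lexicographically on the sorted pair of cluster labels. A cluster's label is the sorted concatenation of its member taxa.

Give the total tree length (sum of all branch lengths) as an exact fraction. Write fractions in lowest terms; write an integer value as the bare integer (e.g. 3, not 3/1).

iteration 1: select J,U (d=1); attach at lengths (1/2, 1/2); label the merged cluster JU
  updated: d(F,JU)=4, d(H,JU)=47/2, d(JU,O)=12
iteration 2: select F,JU (d=4); attach at lengths (2, 3/2); label the merged cluster FJU
  updated: d(FJU,H)=52/3, d(FJU,O)=13
iteration 3: select FJU,O (d=13); attach at lengths (9/2, 13/2); label the merged cluster FJOU
  updated: d(FJOU,H)=73/4
iteration 4: select FJOU,H (d=73/4); attach at lengths (21/8, 73/8); label the merged cluster FHJOU
final tree: (((F:2,(J:1/2,U:1/2):3/2):9/2,O:13/2):21/8,H:73/8)
total length: 109/4

109/4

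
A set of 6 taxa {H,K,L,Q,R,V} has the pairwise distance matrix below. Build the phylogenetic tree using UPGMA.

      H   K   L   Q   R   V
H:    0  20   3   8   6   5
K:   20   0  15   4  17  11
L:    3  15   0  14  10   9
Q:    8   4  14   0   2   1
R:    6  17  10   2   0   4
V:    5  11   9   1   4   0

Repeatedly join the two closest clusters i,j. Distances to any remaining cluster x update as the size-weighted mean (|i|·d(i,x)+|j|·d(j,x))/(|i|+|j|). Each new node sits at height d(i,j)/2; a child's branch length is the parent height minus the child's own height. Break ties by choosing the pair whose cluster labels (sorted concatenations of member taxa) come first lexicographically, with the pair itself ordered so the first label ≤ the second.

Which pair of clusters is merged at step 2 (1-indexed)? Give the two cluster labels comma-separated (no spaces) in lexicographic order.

H,L

1. join Q+V (d=1) ⇒ QV; edges |Q|=1/2, |V|=1/2
  updated: d(H,QV)=13/2, d(K,QV)=15/2, d(L,QV)=23/2, d(QV,R)=3
2. join H+L (d=3) ⇒ HL; edges |H|=3/2, |L|=3/2
  updated: d(HL,K)=35/2, d(HL,QV)=9, d(HL,R)=8
3. join QV+R (d=3) ⇒ QRV; edges |QV|=1, |R|=3/2
  updated: d(HL,QRV)=26/3, d(K,QRV)=32/3
4. join HL+QRV (d=26/3) ⇒ HLQRV; edges |HL|=17/6, |QRV|=17/6
  updated: d(HLQRV,K)=67/5
5. join HLQRV+K (d=67/5) ⇒ HKLQRV; edges |HLQRV|=71/30, |K|=67/10
final tree: (((H:3/2,L:3/2):17/6,((Q:1/2,V:1/2):1,R:3/2):17/6):71/30,K:67/10)
total length: 637/30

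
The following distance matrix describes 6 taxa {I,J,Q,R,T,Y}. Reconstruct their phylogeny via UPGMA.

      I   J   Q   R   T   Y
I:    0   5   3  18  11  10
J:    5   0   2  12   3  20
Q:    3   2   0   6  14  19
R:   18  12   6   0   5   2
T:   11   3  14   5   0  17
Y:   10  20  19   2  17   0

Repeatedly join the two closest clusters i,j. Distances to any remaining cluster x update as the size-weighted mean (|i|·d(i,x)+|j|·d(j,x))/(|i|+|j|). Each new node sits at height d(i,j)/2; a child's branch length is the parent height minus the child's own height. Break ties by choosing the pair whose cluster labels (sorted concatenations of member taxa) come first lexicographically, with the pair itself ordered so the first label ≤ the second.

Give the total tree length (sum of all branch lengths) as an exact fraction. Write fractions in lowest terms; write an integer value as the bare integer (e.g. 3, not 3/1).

529/24

step 1: merge (J,Q) at d=2; branch lengths J→1, Q→1; new cluster JQ
  updated: d(I,JQ)=4, d(JQ,R)=9, d(JQ,T)=17/2, d(JQ,Y)=39/2
step 2: merge (R,Y) at d=2; branch lengths R→1, Y→1; new cluster RY
  updated: d(I,RY)=14, d(JQ,RY)=57/4, d(RY,T)=11
step 3: merge (I,JQ) at d=4; branch lengths I→2, JQ→1; new cluster IJQ
  updated: d(IJQ,RY)=85/6, d(IJQ,T)=28/3
step 4: merge (IJQ,T) at d=28/3; branch lengths IJQ→8/3, T→14/3; new cluster IJQT
  updated: d(IJQT,RY)=107/8
step 5: merge (IJQT,RY) at d=107/8; branch lengths IJQT→97/48, RY→91/16; new cluster IJQRTY
final tree: (((I:2,(J:1,Q:1):1):8/3,T:14/3):97/48,(R:1,Y:1):91/16)
total length: 529/24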